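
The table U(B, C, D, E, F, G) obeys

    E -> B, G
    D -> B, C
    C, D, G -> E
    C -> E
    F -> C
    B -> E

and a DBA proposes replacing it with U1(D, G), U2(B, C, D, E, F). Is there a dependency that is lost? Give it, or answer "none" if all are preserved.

E -> B, G

Check E → B, G: no single fragment contains all of {B, E, G}, and the restricted closure of {E} across the fragments never reaches {B, G}.
D → B, C is preserved.
C, D, G → E is preserved.
C → E is preserved.
F → C is preserved.
B → E is preserved.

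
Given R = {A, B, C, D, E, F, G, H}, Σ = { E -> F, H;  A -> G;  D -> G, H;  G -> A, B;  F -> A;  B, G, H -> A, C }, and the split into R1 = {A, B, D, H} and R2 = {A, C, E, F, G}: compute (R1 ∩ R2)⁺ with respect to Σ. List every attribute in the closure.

R1 ∩ R2 = {A}.
A → G applies, adding G
G → A, B applies, adding B
Closure: {A, B, G}.

A, B, G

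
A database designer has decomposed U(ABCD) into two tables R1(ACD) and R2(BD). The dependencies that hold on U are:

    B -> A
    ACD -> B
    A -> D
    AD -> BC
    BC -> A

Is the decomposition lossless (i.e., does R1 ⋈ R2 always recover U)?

No

Common attributes: R1 ∩ R2 = {D}.
No dependency enlarges {D}, so (D)⁺ = {D}.
The closure contains neither all of R1 = {ACD} nor all of R2 = {BD}, so the common attributes are not a superkey of either fragment. The join is lossy.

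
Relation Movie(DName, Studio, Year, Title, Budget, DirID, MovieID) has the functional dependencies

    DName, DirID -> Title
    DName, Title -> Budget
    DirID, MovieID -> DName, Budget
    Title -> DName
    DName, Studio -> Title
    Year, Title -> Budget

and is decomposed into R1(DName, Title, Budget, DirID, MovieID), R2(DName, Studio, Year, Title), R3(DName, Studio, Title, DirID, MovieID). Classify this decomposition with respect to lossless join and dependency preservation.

lossy but dependency-preserving

Lossless test (chase): Rows 1 and 2 agree on DName, Title; apply DName, Title→Budget and equate their Budget entries. Rows 1 and 3 agree on DName, Title; apply DName, Title→Budget and equate their Budget entries. No row becomes fully distinguished — the join is lossy.
Dependency preservation: Year, Title → Budget is not contained in any single fragment, but the restricted closure of its left-hand side across the fragments still reaches the right-hand side; the remaining FDs each lie inside some fragment. All dependencies are preserved.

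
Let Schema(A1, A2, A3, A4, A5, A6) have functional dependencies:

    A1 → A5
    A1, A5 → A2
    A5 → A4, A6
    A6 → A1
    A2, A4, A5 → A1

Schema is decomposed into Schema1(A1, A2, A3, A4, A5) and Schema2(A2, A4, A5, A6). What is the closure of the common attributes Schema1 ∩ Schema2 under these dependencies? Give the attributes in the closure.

Schema1 ∩ Schema2 = {A2, A4, A5}.
A5 → A4, A6 applies, adding A6
A6 → A1 applies, adding A1
Closure: {A1, A2, A4, A5, A6}.

A1, A2, A4, A5, A6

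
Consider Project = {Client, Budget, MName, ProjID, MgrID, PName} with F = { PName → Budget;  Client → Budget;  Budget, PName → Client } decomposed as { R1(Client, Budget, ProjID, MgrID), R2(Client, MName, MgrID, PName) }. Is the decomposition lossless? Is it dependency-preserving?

Lossless test: (Client, MgrID)⁺ = {Client, Budget, MgrID}, which is a superkey of neither fragment — lossy.
Dependency preservation: PName → Budget; Budget, PName → Client are not contained in any single fragment, but the restricted closure of each left-hand side across the fragments still reaches the right-hand side; the remaining FDs each lie inside some fragment. All dependencies are preserved.

lossy but dependency-preserving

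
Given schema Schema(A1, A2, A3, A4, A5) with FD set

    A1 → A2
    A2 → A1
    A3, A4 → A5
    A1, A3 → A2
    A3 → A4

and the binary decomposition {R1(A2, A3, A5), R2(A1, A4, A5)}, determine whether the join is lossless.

No

Common attributes: R1 ∩ R2 = {A5}.
No dependency enlarges {A5}, so (A5)⁺ = {A5}.
The closure contains neither all of R1 = {A2, A3, A5} nor all of R2 = {A1, A4, A5}, so the common attributes are not a superkey of either fragment. The join is lossy.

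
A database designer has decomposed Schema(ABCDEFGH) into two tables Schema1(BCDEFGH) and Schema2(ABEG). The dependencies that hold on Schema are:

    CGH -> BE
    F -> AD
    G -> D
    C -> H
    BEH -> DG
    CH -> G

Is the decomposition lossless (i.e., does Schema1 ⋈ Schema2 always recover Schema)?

Common attributes: Schema1 ∩ Schema2 = {BEG}.
Closure of {BEG}: G → D applies, adding D. So (BEG)⁺ = {BDEG}.
The closure contains neither all of Schema1 = {BCDEFGH} nor all of Schema2 = {ABEG}, so the common attributes are not a superkey of either fragment. The join is lossy.

No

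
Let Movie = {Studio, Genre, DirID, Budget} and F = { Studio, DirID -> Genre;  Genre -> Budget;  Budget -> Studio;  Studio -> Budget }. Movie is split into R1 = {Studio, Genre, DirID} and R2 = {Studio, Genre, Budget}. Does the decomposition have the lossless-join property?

Common attributes: R1 ∩ R2 = {Studio, Genre}.
Closure of {Studio, Genre}: Genre → Budget applies, adding Budget. So (Studio, Genre)⁺ = {Studio, Genre, Budget}.
This closure contains every attribute of R2, so R1 ∩ R2 → R2. The join is lossless.

Yes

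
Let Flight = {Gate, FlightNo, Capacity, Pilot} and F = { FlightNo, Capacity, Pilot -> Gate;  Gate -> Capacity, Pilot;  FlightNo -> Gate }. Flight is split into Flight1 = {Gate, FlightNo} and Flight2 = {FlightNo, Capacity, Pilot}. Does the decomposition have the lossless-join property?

Common attributes: Flight1 ∩ Flight2 = {FlightNo}.
Closure of {FlightNo}: FlightNo → Gate applies, adding Gate; Gate → Capacity, Pilot applies, adding Capacity, Pilot. So (FlightNo)⁺ = {Gate, FlightNo, Capacity, Pilot}.
This closure contains every attribute of Flight1, so Flight1 ∩ Flight2 → Flight1. The join is lossless.

Yes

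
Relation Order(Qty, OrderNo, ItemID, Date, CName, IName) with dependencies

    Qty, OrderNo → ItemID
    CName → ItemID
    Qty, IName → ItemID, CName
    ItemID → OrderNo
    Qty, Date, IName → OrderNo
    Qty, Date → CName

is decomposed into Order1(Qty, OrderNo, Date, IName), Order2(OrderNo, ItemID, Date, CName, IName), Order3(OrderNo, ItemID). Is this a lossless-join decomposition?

No

Chase test. Columns are Qty, OrderNo, ItemID, Date, CName, IName; row i has aⱼ where attribute j ∈ Orderi, else bᵢⱼ.
Initial tableau (one row per fragment):
  row 1: a1 a2 b13 a4 b15 a6
  row 2: b21 a2 a3 a4 a5 a6
  row 3: b31 a2 a3 b34 b35 b36
No row becomes fully distinguished — the join is lossy.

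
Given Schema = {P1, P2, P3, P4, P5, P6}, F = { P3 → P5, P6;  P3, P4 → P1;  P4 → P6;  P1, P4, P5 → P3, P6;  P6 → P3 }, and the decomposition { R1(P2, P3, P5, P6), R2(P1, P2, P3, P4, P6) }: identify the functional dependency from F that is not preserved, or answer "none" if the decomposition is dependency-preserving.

P3 → P5, P6 lies within R1.
P3, P4 → P1 lies within R2.
P4 → P6 lies within R2.
P1, P4, P5 → P3, P6: restricted closure across fragments reaches P3, P6.
P6 → P3 lies within R1.
Every dependency is enforceable on the fragments, so the decomposition is dependency-preserving.

none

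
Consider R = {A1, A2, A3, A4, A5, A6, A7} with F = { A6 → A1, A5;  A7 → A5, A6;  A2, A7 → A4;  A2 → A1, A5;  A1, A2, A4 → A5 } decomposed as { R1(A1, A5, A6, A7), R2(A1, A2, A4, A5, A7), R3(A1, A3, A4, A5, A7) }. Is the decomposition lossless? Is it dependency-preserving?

lossy but dependency-preserving

Lossless test (chase): Rows 1 and 2 agree on A7; apply A7→A5, A6 and equate their A5, A6 entries. Rows 1 and 3 agree on A7; apply A7→A5, A6 and equate their A5, A6 entries. No row becomes fully distinguished — the join is lossy.
Dependency preservation: every FD's attributes lie within a single fragment, so each can be enforced locally — preserved.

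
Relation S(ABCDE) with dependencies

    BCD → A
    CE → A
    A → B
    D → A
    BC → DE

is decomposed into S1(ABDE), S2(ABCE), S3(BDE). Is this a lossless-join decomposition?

No

Chase test. Columns are ABCDE; row i has aⱼ where attribute j ∈ Si, else bᵢⱼ.
Initial tableau (one row per fragment):
  row 1: a1 a2 b13 a4 a5
  row 2: a1 a2 a3 b24 a5
  row 3: b31 a2 b33 a4 a5
Rows 1 and 3 agree on D; apply D→A and equate their A entries.
No row becomes fully distinguished — the join is lossy.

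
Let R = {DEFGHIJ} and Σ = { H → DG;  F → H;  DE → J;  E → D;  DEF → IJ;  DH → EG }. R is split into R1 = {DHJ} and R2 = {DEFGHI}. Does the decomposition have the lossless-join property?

Yes

Common attributes: R1 ∩ R2 = {DH}.
Closure of {DH}: H → DG applies, adding G; DH → EG applies, adding E; DE → J applies, adding J. So (DH)⁺ = {DEGHJ}.
This closure contains every attribute of R1, so R1 ∩ R2 → R1. The join is lossless.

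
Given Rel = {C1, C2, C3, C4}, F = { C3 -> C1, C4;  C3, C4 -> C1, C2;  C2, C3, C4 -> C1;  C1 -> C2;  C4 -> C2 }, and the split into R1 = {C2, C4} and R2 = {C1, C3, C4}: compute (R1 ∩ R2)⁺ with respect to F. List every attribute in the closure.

C2, C4

R1 ∩ R2 = {C4}.
C4 → C2 applies, adding C2
Closure: {C2, C4}.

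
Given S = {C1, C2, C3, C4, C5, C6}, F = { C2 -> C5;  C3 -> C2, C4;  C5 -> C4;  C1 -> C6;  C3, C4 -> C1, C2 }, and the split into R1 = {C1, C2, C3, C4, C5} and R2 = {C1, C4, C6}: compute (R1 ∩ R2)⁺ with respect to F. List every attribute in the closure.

C1, C4, C6

R1 ∩ R2 = {C1, C4}.
C1 → C6 applies, adding C6
Closure: {C1, C4, C6}.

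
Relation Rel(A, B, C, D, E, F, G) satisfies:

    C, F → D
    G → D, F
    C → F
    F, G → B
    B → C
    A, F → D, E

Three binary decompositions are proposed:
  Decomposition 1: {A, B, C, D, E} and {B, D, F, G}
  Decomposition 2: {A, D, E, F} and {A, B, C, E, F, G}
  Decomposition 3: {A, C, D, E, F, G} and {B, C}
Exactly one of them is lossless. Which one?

Decomposition 2

Decomposition 1: common = {B, D}, closure = {B, C, D, F} → lossy.
Decomposition 2: common = {A, E, F}, closure = {A, D, E, F} → lossless.
Decomposition 3: common = {C}, closure = {C, D, F} → lossy.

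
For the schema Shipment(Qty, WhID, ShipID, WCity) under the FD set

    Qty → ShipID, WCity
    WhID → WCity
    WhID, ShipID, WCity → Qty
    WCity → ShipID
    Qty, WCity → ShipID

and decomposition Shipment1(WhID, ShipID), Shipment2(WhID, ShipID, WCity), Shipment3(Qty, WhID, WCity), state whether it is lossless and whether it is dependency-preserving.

Lossless test (chase): Rows 1 and 2 agree on WhID; apply WhID→WCity and equate their WCity entries. Rows 1 and 2 agree on WhID, ShipID, WCity; apply WhID, ShipID, WCity→Qty and equate their Qty entries. Rows 1 and 3 agree on WCity; apply WCity→ShipID and equate their ShipID entries. Rows 1 and 3 agree on WhID, ShipID, WCity; apply WhID, ShipID, WCity→Qty and equate their Qty entries. Row 1 is now all distinguished symbols — the join is lossless.
Dependency preservation: Qty → ShipID, WCity; WhID, ShipID, WCity → Qty; Qty, WCity → ShipID are not contained in any single fragment, but the restricted closure of each left-hand side across the fragments still reaches the right-hand side; the remaining FDs each lie inside some fragment. All dependencies are preserved.

lossless and dependency-preserving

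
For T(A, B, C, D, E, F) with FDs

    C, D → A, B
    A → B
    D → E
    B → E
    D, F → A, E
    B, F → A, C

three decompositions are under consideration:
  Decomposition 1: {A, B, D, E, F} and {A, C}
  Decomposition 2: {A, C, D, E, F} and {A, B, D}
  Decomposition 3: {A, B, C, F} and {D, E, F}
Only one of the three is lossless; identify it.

Decomposition 2

Decomposition 1: common = {A}, closure = {A, B, E} → lossy.
Decomposition 2: common = {A, D}, closure = {A, B, D, E} → lossless.
Decomposition 3: common = {F}, closure = {F} → lossy.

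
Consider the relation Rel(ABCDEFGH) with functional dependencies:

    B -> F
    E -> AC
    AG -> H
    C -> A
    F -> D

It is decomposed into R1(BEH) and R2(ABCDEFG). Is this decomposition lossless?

Common attributes: R1 ∩ R2 = {BE}.
Closure of {BE}: B → F applies, adding F; E → AC applies, adding AC; F → D applies, adding D. So (BE)⁺ = {ABCDEF}.
The closure contains neither all of R1 = {BEH} nor all of R2 = {ABCDEFG}, so the common attributes are not a superkey of either fragment. The join is lossy.

No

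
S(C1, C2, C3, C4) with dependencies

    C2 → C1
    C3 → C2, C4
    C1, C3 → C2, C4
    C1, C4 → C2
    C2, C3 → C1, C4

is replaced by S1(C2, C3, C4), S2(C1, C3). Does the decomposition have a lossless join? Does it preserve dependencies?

lossless but not dependency-preserving

Lossless test: (C3)⁺ = {C1, C2, C3, C4}, which contains all of one fragment — lossless.
Dependency preservation: the restricted closure of {C2} across the fragments never reaches {C1}, so C2 → C1 cannot be enforced without a join — not preserved.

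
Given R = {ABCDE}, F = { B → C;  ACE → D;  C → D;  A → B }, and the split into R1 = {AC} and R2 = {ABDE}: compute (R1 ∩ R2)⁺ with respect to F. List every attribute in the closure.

R1 ∩ R2 = {A}.
A → B applies, adding B
B → C applies, adding C
C → D applies, adding D
Closure: {ABCD}.

ABCD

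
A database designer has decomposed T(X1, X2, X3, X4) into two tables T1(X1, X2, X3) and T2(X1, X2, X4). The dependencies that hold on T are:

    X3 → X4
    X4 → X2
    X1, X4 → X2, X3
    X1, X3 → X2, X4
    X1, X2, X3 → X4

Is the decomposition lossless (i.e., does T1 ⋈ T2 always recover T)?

Common attributes: T1 ∩ T2 = {X1, X2}.
No dependency enlarges {X1, X2}, so (X1, X2)⁺ = {X1, X2}.
The closure contains neither all of T1 = {X1, X2, X3} nor all of T2 = {X1, X2, X4}, so the common attributes are not a superkey of either fragment. The join is lossy.

No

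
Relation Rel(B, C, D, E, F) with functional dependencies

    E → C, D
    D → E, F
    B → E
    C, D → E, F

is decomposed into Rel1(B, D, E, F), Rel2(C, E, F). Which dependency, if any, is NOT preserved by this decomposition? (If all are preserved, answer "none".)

none

E → C, D: restricted closure across fragments reaches C, D.
D → E, F lies within Rel1.
B → E lies within Rel1.
C, D → E, F: restricted closure across fragments reaches E, F.
Every dependency is enforceable on the fragments, so the decomposition is dependency-preserving.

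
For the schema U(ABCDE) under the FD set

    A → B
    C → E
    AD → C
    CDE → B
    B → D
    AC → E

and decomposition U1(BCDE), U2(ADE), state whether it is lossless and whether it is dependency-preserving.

lossy and not dependency-preserving

Lossless test: (DE)⁺ = {DE}, which is a superkey of neither fragment — lossy.
Dependency preservation: the restricted closure of {A} across the fragments never reaches {B}, so A → B cannot be enforced without a join — not preserved.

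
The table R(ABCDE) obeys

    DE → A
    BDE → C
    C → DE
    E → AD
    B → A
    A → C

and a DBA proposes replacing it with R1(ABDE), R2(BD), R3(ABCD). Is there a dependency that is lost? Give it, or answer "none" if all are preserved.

DE → A lies within R1.
BDE → C: restricted closure across fragments reaches C.
C → DE: restricted closure across fragments reaches DE.
E → AD lies within R1.
B → A lies within R1.
A → C lies within R3.
Every dependency is enforceable on the fragments, so the decomposition is dependency-preserving.

none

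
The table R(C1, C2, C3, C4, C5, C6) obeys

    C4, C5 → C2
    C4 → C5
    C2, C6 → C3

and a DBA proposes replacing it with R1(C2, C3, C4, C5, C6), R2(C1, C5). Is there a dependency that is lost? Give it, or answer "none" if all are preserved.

C4, C5 → C2 lies within R1.
C4 → C5 lies within R1.
C2, C6 → C3 lies within R1.
Every dependency is enforceable on the fragments, so the decomposition is dependency-preserving.

none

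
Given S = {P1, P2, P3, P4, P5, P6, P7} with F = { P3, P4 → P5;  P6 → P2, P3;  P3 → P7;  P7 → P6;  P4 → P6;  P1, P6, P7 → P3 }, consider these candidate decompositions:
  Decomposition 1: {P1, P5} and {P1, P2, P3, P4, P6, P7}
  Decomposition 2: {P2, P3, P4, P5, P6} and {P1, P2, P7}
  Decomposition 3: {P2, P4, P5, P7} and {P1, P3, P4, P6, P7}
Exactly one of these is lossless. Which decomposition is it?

Decomposition 1: common = {P1}, closure = {P1} → lossy.
Decomposition 2: common = {P2}, closure = {P2} → lossy.
Decomposition 3: common = {P4, P7}, closure = {P2, P3, P4, P5, P6, P7} → lossless.

Decomposition 3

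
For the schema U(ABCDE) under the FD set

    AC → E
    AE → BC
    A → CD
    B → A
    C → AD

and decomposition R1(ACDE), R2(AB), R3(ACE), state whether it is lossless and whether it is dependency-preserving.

lossless and dependency-preserving

Lossless test (chase): Rows 1 and 3 agree on AE; apply AE→BC and equate their BC entries. Rows 1 and 2 agree on A; apply A→CD and equate their CD entries. Rows 1 and 3 agree on A; apply A→CD and equate their CD entries. Rows 1 and 2 agree on AC; apply AC→E and equate their E entries. Rows 1 and 2 agree on AE; apply AE→BC and equate their BC entries. Row 1 is now all distinguished symbols — the join is lossless.
Dependency preservation: AE → BC is not contained in any single fragment, but the restricted closure of its left-hand side across the fragments still reaches the right-hand side; the remaining FDs each lie inside some fragment. All dependencies are preserved.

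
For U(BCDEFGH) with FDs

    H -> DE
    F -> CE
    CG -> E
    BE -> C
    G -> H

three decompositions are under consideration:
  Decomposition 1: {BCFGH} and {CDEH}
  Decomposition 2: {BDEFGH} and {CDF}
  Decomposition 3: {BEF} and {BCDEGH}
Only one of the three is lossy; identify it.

Decomposition 3

Decomposition 1: common = {CH}, closure = {CDEH} → lossless.
Decomposition 2: common = {DF}, closure = {CDEF} → lossless.
Decomposition 3: common = {BE}, closure = {BCE} → lossy.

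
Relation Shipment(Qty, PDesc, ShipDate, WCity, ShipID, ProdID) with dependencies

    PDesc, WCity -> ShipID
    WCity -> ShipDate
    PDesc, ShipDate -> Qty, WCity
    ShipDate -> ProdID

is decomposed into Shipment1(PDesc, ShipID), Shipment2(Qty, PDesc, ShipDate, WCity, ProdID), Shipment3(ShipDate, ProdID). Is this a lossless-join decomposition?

Chase test. Columns are Qty, PDesc, ShipDate, WCity, ShipID, ProdID; row i has aⱼ where attribute j ∈ Shipmenti, else bᵢⱼ.
Initial tableau (one row per fragment):
  row 1: b11 a2 b13 b14 a5 b16
  row 2: a1 a2 a3 a4 b25 a6
  row 3: b31 b32 a3 b34 b35 a6
No row becomes fully distinguished — the join is lossy.

No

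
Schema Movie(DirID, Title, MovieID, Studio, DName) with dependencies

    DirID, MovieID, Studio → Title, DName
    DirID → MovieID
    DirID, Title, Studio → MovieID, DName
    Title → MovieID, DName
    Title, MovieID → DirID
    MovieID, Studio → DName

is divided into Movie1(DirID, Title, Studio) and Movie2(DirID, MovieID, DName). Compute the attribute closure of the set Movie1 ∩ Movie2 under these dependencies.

Movie1 ∩ Movie2 = {DirID}.
DirID → MovieID applies, adding MovieID
Closure: {DirID, MovieID}.

DirID, MovieID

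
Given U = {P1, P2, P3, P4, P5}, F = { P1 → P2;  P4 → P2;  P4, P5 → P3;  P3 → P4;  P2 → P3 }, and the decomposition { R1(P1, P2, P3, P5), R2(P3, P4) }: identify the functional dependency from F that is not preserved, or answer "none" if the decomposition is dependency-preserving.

none

P1 → P2 lies within R1.
P4 → P2: restricted closure across fragments reaches P2.
P4, P5 → P3: restricted closure across fragments reaches P3.
P3 → P4 lies within R2.
P2 → P3 lies within R1.
Every dependency is enforceable on the fragments, so the decomposition is dependency-preserving.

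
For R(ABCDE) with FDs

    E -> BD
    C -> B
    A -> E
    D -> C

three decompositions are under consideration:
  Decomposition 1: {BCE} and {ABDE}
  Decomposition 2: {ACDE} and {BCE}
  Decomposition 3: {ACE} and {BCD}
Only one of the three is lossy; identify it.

Decomposition 1: common = {BE}, closure = {BCDE} → lossless.
Decomposition 2: common = {CE}, closure = {BCDE} → lossless.
Decomposition 3: common = {C}, closure = {BC} → lossy.

Decomposition 3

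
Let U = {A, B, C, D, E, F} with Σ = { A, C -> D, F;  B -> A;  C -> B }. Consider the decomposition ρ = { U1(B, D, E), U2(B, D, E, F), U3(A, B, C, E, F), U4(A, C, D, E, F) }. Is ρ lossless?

Yes

Chase test. Columns are A, B, C, D, E, F; row i has aⱼ where attribute j ∈ Ui, else bᵢⱼ.
Initial tableau (one row per fragment):
  row 1: b11 a2 b13 a4 a5 b16
  row 2: b21 a2 b23 a4 a5 a6
  row 3: a1 a2 a3 b34 a5 a6
  row 4: a1 b42 a3 a4 a5 a6
Rows 3 and 4 agree on A, C; apply A, C→D, F and equate their D, F entries.
Rows 1 and 2 agree on B; apply B→A and equate their A entries.
Rows 1 and 3 agree on B; apply B→A and equate their A entries.
Rows 3 and 4 agree on C; apply C→B and equate their B entries.
Row 3 is now all distinguished symbols — the join is lossless.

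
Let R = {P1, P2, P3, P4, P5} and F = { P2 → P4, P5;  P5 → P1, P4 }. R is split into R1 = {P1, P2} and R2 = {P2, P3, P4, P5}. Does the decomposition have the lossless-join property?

Yes

Common attributes: R1 ∩ R2 = {P2}.
Closure of {P2}: P2 → P4, P5 applies, adding P4, P5; P5 → P1, P4 applies, adding P1. So (P2)⁺ = {P1, P2, P4, P5}.
This closure contains every attribute of R1, so R1 ∩ R2 → R1. The join is lossless.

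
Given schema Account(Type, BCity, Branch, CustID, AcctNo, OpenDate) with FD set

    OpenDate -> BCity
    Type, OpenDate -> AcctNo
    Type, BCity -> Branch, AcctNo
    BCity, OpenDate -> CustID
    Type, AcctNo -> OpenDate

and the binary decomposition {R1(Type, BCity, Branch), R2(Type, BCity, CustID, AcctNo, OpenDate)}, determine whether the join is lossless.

Common attributes: R1 ∩ R2 = {Type, BCity}.
Closure of {Type, BCity}: Type, BCity → Branch, AcctNo applies, adding Branch, AcctNo; Type, AcctNo → OpenDate applies, adding OpenDate; BCity, OpenDate → CustID applies, adding CustID. So (Type, BCity)⁺ = {Type, BCity, Branch, CustID, AcctNo, OpenDate}.
This closure contains every attribute of R1, so R1 ∩ R2 → R1. The join is lossless.

Yes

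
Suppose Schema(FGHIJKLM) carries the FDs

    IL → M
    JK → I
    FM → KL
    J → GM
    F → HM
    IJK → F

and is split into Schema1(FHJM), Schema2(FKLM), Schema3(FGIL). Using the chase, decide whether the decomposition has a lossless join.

No

Chase test. Columns are FGHIJKLM; row i has aⱼ where attribute j ∈ Schemai, else bᵢⱼ.
Initial tableau (one row per fragment):
  row 1: a1 b12 a3 b14 a5 b16 b17 a8
  row 2: a1 b22 b23 b24 b25 a6 a7 a8
  row 3: a1 a2 b33 a4 b35 b36 a7 b38
Rows 1 and 2 agree on FM; apply FM→KL and equate their KL entries.
Rows 1 and 2 agree on F; apply F→HM and equate their HM entries.
Rows 1 and 3 agree on F; apply F→HM and equate their HM entries.
Rows 1 and 3 agree on FM; apply FM→KL and equate their KL entries.
No row becomes fully distinguished — the join is lossy.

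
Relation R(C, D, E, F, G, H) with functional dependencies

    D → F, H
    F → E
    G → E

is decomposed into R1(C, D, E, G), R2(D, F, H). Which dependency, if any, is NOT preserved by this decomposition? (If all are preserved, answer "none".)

F → E

Check F → E: no single fragment contains all of {E, F}, and the restricted closure of {F} across the fragments never reaches {E}.
D → F, H is preserved.
G → E is preserved.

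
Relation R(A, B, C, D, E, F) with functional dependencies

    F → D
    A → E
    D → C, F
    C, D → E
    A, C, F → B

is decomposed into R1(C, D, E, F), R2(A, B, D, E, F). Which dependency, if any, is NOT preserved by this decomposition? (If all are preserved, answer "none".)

F → D lies within R1.
A → E lies within R2.
D → C, F lies within R1.
C, D → E lies within R1.
A, C, F → B: restricted closure across fragments reaches B.
Every dependency is enforceable on the fragments, so the decomposition is dependency-preserving.

none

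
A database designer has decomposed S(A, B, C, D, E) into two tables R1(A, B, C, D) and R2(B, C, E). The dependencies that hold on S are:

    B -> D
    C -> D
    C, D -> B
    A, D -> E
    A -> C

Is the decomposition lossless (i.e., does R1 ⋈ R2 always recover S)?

No

Common attributes: R1 ∩ R2 = {B, C}.
Closure of {B, C}: B → D applies, adding D. So (B, C)⁺ = {B, C, D}.
The closure contains neither all of R1 = {A, B, C, D} nor all of R2 = {B, C, E}, so the common attributes are not a superkey of either fragment. The join is lossy.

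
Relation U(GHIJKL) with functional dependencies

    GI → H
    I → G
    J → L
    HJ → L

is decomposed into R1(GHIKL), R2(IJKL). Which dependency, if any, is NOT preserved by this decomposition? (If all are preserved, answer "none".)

GI → H lies within R1.
I → G lies within R1.
J → L lies within R2.
HJ → L: restricted closure across fragments reaches L.
Every dependency is enforceable on the fragments, so the decomposition is dependency-preserving.

none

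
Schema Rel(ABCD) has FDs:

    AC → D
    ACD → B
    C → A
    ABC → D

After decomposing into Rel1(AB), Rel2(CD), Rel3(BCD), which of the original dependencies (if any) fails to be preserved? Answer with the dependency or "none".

Check C → A: no single fragment contains all of {AC}, and the restricted closure of {C} across the fragments never reaches {A}.
AC → D is preserved.
ACD → B is preserved.
ABC → D is preserved.

C → A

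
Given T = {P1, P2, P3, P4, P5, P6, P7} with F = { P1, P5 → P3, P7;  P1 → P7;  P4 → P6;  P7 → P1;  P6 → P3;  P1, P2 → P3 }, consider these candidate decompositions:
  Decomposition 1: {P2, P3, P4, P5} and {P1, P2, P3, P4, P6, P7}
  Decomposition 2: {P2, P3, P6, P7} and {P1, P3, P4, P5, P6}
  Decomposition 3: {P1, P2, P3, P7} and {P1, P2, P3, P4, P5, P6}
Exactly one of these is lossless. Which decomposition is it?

Decomposition 3

Decomposition 1: common = {P2, P3, P4}, closure = {P2, P3, P4, P6} → lossy.
Decomposition 2: common = {P3, P6}, closure = {P3, P6} → lossy.
Decomposition 3: common = {P1, P2, P3}, closure = {P1, P2, P3, P7} → lossless.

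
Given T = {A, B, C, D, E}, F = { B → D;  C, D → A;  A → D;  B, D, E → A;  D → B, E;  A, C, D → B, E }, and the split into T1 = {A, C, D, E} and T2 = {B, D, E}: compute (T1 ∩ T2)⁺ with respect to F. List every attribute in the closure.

A, B, D, E

T1 ∩ T2 = {D, E}.
D → B, E applies, adding B
B, D, E → A applies, adding A
Closure: {A, B, D, E}.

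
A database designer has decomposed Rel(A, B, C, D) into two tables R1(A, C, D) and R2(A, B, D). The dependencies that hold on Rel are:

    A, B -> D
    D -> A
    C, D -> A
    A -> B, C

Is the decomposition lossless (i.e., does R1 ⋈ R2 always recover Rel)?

Common attributes: R1 ∩ R2 = {A, D}.
Closure of {A, D}: A → B, C applies, adding B, C. So (A, D)⁺ = {A, B, C, D}.
This closure contains every attribute of R1, so R1 ∩ R2 → R1. The join is lossless.

Yes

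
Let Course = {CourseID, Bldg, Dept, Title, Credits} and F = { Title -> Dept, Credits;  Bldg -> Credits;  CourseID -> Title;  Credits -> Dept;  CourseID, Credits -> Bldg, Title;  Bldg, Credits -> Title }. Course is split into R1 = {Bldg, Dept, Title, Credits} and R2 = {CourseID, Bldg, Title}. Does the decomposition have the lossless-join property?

Common attributes: R1 ∩ R2 = {Bldg, Title}.
Closure of {Bldg, Title}: Title → Dept, Credits applies, adding Dept, Credits. So (Bldg, Title)⁺ = {Bldg, Dept, Title, Credits}.
This closure contains every attribute of R1, so R1 ∩ R2 → R1. The join is lossless.

Yes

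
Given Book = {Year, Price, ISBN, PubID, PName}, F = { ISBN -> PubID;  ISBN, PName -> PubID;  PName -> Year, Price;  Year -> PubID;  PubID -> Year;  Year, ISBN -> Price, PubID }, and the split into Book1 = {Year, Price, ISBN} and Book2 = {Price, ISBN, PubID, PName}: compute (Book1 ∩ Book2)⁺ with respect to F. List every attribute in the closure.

Year, Price, ISBN, PubID

Book1 ∩ Book2 = {Price, ISBN}.
ISBN → PubID applies, adding PubID
PubID → Year applies, adding Year
Closure: {Year, Price, ISBN, PubID}.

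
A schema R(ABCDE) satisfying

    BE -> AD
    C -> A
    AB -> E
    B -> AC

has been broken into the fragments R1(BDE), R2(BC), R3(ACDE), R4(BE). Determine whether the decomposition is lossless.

Yes

Chase test. Columns are ABCDE; row i has aⱼ where attribute j ∈ Ri, else bᵢⱼ.
Initial tableau (one row per fragment):
  row 1: b11 a2 b13 a4 a5
  row 2: b21 a2 a3 b24 b25
  row 3: a1 b32 a3 a4 a5
  row 4: b41 a2 b43 b44 a5
Rows 1 and 4 agree on BE; apply BE→AD and equate their AD entries.
Rows 2 and 3 agree on C; apply C→A and equate their A entries.
Rows 1 and 2 agree on B; apply B→AC and equate their AC entries.
Rows 1 and 4 agree on B; apply B→AC and equate their AC entries.
Rows 1 and 2 agree on AB; apply AB→E and equate their E entries.
Rows 1 and 2 agree on BE; apply BE→AD and equate their AD entries.
Row 1 is now all distinguished symbols — the join is lossless.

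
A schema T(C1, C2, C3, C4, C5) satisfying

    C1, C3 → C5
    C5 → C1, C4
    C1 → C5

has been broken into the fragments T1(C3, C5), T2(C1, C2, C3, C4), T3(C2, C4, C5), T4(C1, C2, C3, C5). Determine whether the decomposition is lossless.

Yes

Chase test. Columns are C1, C2, C3, C4, C5; row i has aⱼ where attribute j ∈ Ti, else bᵢⱼ.
Initial tableau (one row per fragment):
  row 1: b11 b12 a3 b14 a5
  row 2: a1 a2 a3 a4 b25
  row 3: b31 a2 b33 a4 a5
  row 4: a1 a2 a3 b44 a5
Rows 2 and 4 agree on C1, C3; apply C1, C3→C5 and equate their C5 entries.
Rows 1 and 2 agree on C5; apply C5→C1, C4 and equate their C1, C4 entries.
Rows 1 and 3 agree on C5; apply C5→C1, C4 and equate their C1, C4 entries.
Rows 1 and 4 agree on C5; apply C5→C1, C4 and equate their C1, C4 entries.
Row 2 is now all distinguished symbols — the join is lossless.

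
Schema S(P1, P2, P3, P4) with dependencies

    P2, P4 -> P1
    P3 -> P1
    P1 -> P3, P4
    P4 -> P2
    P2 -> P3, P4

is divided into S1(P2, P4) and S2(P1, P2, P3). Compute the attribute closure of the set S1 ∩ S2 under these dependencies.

S1 ∩ S2 = {P2}.
P2 → P3, P4 applies, adding P3, P4
P2, P4 → P1 applies, adding P1
Closure: {P1, P2, P3, P4}.

P1, P2, P3, P4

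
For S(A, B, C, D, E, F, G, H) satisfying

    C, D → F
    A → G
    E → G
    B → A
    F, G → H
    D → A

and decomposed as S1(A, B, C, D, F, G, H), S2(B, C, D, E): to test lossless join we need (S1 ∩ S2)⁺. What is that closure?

A, B, C, D, F, G, H

S1 ∩ S2 = {B, C, D}.
C, D → F applies, adding F
B → A applies, adding A
A → G applies, adding G
F, G → H applies, adding H
Closure: {A, B, C, D, F, G, H}.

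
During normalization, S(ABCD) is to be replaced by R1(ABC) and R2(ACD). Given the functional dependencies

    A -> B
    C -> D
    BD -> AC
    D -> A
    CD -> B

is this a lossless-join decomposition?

Common attributes: R1 ∩ R2 = {AC}.
Closure of {AC}: A → B applies, adding B; C → D applies, adding D. So (AC)⁺ = {ABCD}.
This closure contains every attribute of R1, so R1 ∩ R2 → R1. The join is lossless.

Yes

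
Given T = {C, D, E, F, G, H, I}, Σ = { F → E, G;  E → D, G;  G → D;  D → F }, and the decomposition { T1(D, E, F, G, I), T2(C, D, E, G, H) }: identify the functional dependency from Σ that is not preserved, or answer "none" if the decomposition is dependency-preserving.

F → E, G lies within T1.
E → D, G lies within T1.
G → D lies within T1.
D → F lies within T1.
Every dependency is enforceable on the fragments, so the decomposition is dependency-preserving.

none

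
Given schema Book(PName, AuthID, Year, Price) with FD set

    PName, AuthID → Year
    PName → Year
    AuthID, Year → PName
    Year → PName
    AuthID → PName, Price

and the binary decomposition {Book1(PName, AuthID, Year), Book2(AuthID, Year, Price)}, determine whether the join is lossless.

Common attributes: Book1 ∩ Book2 = {AuthID, Year}.
Closure of {AuthID, Year}: AuthID, Year → PName applies, adding PName; AuthID → PName, Price applies, adding Price. So (AuthID, Year)⁺ = {PName, AuthID, Year, Price}.
This closure contains every attribute of Book1, so Book1 ∩ Book2 → Book1. The join is lossless.

Yes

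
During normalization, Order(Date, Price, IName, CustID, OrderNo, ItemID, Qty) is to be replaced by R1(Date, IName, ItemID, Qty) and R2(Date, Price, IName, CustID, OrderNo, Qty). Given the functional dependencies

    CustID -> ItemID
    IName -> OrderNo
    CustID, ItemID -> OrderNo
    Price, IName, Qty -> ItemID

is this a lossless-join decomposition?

Common attributes: R1 ∩ R2 = {Date, IName, Qty}.
Closure of {Date, IName, Qty}: IName → OrderNo applies, adding OrderNo. So (Date, IName, Qty)⁺ = {Date, IName, OrderNo, Qty}.
The closure contains neither all of R1 = {Date, IName, ItemID, Qty} nor all of R2 = {Date, Price, IName, CustID, OrderNo, Qty}, so the common attributes are not a superkey of either fragment. The join is lossy.

No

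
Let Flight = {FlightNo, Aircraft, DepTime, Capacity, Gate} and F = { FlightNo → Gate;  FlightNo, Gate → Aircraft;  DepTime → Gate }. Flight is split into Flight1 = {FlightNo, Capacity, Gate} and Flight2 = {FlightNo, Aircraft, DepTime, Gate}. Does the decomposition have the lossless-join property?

Common attributes: Flight1 ∩ Flight2 = {FlightNo, Gate}.
Closure of {FlightNo, Gate}: FlightNo, Gate → Aircraft applies, adding Aircraft. So (FlightNo, Gate)⁺ = {FlightNo, Aircraft, Gate}.
The closure contains neither all of Flight1 = {FlightNo, Capacity, Gate} nor all of Flight2 = {FlightNo, Aircraft, DepTime, Gate}, so the common attributes are not a superkey of either fragment. The join is lossy.

No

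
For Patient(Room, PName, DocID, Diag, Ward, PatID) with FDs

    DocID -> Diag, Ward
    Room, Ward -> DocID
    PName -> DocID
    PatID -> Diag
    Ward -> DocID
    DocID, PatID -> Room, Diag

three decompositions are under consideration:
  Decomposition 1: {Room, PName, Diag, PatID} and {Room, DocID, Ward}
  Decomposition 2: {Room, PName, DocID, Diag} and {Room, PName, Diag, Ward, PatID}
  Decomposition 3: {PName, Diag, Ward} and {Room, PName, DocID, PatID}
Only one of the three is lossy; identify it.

Decomposition 1

Decomposition 1: common = {Room}, closure = {Room} → lossy.
Decomposition 2: common = {Room, PName, Diag}, closure = {Room, PName, DocID, Diag, Ward} → lossless.
Decomposition 3: common = {PName}, closure = {PName, DocID, Diag, Ward} → lossless.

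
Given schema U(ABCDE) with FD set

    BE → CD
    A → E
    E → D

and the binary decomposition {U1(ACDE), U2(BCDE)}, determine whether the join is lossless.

Common attributes: U1 ∩ U2 = {CDE}.
No dependency enlarges {CDE}, so (CDE)⁺ = {CDE}.
The closure contains neither all of U1 = {ACDE} nor all of U2 = {BCDE}, so the common attributes are not a superkey of either fragment. The join is lossy.

No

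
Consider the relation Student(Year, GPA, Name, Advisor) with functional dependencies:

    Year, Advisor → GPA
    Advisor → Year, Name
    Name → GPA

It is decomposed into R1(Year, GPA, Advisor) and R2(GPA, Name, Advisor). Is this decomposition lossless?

Common attributes: R1 ∩ R2 = {GPA, Advisor}.
Closure of {GPA, Advisor}: Advisor → Year, Name applies, adding Year, Name. So (GPA, Advisor)⁺ = {Year, GPA, Name, Advisor}.
This closure contains every attribute of R1, so R1 ∩ R2 → R1. The join is lossless.

Yes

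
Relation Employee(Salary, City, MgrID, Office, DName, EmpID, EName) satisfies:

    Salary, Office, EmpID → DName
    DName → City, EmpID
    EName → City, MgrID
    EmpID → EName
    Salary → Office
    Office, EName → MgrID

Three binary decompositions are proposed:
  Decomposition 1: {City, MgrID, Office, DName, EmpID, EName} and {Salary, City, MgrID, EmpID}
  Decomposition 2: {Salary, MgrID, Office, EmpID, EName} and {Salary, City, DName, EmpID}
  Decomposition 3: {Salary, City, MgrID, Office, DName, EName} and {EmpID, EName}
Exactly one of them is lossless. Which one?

Decomposition 2

Decomposition 1: common = {City, MgrID, EmpID}, closure = {City, MgrID, EmpID, EName} → lossy.
Decomposition 2: common = {Salary, EmpID}, closure = {Salary, City, MgrID, Office, DName, EmpID, EName} → lossless.
Decomposition 3: common = {EName}, closure = {City, MgrID, EName} → lossy.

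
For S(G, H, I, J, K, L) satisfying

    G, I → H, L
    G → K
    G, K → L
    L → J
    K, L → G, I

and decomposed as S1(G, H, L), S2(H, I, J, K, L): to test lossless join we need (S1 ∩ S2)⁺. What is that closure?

S1 ∩ S2 = {H, L}.
L → J applies, adding J
Closure: {H, J, L}.

H, J, L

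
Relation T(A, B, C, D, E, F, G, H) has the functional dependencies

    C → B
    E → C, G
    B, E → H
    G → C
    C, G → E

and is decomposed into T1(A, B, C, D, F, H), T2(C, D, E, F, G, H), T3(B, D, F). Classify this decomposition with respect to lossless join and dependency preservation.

Lossless test (chase): Rows 1 and 2 agree on C; apply C→B and equate their B entries. No row becomes fully distinguished — the join is lossy.
Dependency preservation: B, E → H is not contained in any single fragment, but the restricted closure of its left-hand side across the fragments still reaches the right-hand side; the remaining FDs each lie inside some fragment. All dependencies are preserved.

lossy but dependency-preserving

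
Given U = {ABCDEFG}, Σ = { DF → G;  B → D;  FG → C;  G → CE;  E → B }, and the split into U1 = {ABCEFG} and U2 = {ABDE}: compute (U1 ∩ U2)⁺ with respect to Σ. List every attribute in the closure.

ABDE

U1 ∩ U2 = {ABE}.
B → D applies, adding D
Closure: {ABDE}.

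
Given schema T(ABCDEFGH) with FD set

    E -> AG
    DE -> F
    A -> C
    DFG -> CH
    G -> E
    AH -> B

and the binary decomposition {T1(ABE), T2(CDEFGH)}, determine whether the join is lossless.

No

Common attributes: T1 ∩ T2 = {E}.
Closure of {E}: E → AG applies, adding AG; A → C applies, adding C. So (E)⁺ = {ACEG}.
The closure contains neither all of T1 = {ABE} nor all of T2 = {CDEFGH}, so the common attributes are not a superkey of either fragment. The join is lossy.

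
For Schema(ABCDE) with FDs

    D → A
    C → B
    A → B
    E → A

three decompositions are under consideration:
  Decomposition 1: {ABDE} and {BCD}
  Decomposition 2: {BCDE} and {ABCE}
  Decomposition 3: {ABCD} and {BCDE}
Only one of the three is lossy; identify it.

Decomposition 1: common = {BD}, closure = {ABD} → lossy.
Decomposition 2: common = {BCE}, closure = {ABCE} → lossless.
Decomposition 3: common = {BCD}, closure = {ABCD} → lossless.

Decomposition 1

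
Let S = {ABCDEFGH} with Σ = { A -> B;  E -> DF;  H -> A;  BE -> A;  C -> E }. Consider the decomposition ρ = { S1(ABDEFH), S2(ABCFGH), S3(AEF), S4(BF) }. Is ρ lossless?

Chase test. Columns are ABCDEFGH; row i has aⱼ where attribute j ∈ Si, else bᵢⱼ.
Initial tableau (one row per fragment):
  row 1: a1 a2 b13 a4 a5 a6 b17 a8
  row 2: a1 a2 a3 b24 b25 a6 a7 a8
  row 3: a1 b32 b33 b34 a5 a6 b37 b38
  row 4: b41 a2 b43 b44 b45 a6 b47 b48
Rows 1 and 3 agree on A; apply A→B and equate their B entries.
Rows 1 and 3 agree on E; apply E→DF and equate their DF entries.
No row becomes fully distinguished — the join is lossy.

No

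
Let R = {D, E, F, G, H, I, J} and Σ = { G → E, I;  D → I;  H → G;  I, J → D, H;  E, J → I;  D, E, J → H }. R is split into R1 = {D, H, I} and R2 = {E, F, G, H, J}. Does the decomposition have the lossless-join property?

No

Common attributes: R1 ∩ R2 = {H}.
Closure of {H}: H → G applies, adding G; G → E, I applies, adding E, I. So (H)⁺ = {E, G, H, I}.
The closure contains neither all of R1 = {D, H, I} nor all of R2 = {E, F, G, H, J}, so the common attributes are not a superkey of either fragment. The join is lossy.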